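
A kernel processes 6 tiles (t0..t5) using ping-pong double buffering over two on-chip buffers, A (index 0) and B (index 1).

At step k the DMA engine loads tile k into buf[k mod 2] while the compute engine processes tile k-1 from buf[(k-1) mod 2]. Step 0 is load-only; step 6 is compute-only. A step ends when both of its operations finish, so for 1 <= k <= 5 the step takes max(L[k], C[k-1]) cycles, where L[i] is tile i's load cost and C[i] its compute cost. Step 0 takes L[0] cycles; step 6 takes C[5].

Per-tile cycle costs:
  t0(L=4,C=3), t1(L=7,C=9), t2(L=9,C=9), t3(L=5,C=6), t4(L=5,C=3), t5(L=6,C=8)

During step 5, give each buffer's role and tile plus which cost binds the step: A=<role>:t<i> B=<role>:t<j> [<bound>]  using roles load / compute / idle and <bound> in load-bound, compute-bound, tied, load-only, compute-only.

step 5: A=compute:t4 B=load:t5 [load-bound]

  0. 4=4c; end=4; A:t0 B:-
  1. max(7,3)=7c; end=11; A:t0 B:t1
  2. max(9,9)=9c; end=20; A:t2 B:t1
  3. max(5,9)=9c; end=29; A:t2 B:t3
  4. max(5,6)=6c; end=35; A:t4 B:t3
  5. max(6,3)=6c; end=41; A:t4 B:t5
  6. 8=8c; end=49; A:t4 B:t5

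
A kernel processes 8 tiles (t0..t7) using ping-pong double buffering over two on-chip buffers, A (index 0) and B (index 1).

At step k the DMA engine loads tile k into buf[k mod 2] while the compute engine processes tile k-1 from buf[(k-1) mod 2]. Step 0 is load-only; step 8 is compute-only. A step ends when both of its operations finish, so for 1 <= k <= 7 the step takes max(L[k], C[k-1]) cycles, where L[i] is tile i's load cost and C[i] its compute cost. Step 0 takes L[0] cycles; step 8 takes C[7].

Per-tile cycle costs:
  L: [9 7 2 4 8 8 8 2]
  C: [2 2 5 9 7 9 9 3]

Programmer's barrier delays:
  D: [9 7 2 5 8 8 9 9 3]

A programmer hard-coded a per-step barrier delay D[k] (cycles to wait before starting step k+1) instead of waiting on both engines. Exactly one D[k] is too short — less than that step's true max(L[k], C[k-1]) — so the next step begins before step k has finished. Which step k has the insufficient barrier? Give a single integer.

k=0 barrier L[0]=9→9c, D[0]=9 ok
k=1 barrier max(L[1]=7,C[0]=2)→7c, D[1]=7 ok
k=2 barrier max(L[2]=2,C[1]=2)→2c, D[2]=2 ok
k=3 barrier max(L[3]=4,C[2]=5)→5c, D[3]=5 ok
k=4 barrier max(L[4]=8,C[3]=9)→9c, D[4]=8 SHORT
k=5 barrier max(L[5]=8,C[4]=7)→8c, D[5]=8 ok
k=6 barrier max(L[6]=8,C[5]=9)→9c, D[6]=9 ok
k=7 barrier max(L[7]=2,C[6]=9)→9c, D[7]=9 ok
k=8 barrier C[7]=3→3c, D[8]=3 ok

hazard at step 4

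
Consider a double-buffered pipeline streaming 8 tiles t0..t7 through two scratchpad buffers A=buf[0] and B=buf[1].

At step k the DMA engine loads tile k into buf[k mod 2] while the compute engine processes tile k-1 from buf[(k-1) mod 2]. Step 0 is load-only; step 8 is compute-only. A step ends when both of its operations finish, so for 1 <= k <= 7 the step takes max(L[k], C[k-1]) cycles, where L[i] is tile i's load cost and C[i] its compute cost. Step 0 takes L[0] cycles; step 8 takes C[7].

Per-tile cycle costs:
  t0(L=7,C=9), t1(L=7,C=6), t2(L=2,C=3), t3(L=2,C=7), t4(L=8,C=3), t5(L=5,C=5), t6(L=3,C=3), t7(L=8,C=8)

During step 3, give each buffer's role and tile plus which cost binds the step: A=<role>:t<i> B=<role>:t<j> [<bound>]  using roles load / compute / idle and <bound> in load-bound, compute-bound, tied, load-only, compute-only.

  0. 7=7c; end=7; A:t0 B:-
  1. max(7,9)=9c; end=16; A:t0 B:t1
  2. max(2,6)=6c; end=22; A:t2 B:t1
  3. max(2,3)=3c; end=25; A:t2 B:t3
  4. max(8,7)=8c; end=33; A:t4 B:t3
  5. max(5,3)=5c; end=38; A:t4 B:t5
  6. max(3,5)=5c; end=43; A:t6 B:t5
  7. max(8,3)=8c; end=51; A:t6 B:t7
  8. 8=8c; end=59; A:t6 B:t7

step 3: A=compute:t2 B=load:t3 [compute-bound]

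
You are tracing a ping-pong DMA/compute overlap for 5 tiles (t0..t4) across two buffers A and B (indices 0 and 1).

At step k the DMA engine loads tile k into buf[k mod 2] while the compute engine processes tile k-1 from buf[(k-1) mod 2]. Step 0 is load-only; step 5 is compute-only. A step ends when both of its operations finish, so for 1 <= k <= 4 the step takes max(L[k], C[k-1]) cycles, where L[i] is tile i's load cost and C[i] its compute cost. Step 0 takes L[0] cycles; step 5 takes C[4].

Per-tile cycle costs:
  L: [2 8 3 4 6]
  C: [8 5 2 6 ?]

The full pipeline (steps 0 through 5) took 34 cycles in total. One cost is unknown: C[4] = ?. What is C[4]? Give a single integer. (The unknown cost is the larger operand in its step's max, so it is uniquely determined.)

step 0 | dur = L[0]=2 = 2
step 1 | dur = max(L[1]=8, C[0]=8) = 8
step 2 | dur = max(L[2]=3, C[1]=5) = 5
step 3 | dur = max(L[3]=4, C[2]=2) = 4
step 4 | dur = max(L[4]=6, C[3]=6) = 6
step 5 | dur = C[4]=? = C[4]  (unknown; binding)
sum of known step durations = 25
dur[5] = total - known = 34 - 25 = 9
C[4] is the binding max in step 5, so C[4] = dur[5] = 9

C[4] = 9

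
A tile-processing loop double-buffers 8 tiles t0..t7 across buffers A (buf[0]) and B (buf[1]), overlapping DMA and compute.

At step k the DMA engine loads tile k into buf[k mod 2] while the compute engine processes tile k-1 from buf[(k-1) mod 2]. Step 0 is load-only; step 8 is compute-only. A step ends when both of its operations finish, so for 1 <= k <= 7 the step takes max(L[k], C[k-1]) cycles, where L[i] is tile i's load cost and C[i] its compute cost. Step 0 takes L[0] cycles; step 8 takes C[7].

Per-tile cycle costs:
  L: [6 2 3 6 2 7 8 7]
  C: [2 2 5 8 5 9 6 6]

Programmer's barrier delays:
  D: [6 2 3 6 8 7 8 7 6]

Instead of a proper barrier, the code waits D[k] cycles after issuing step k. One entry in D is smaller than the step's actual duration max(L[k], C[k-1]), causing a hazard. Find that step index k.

step 0: need L[0]=6 = 6; D[0]=6 ok
step 1: need max(L[1]=2,C[0]=2) = 2; D[1]=2 ok
step 2: need max(L[2]=3,C[1]=2) = 3; D[2]=3 ok
step 3: need max(L[3]=6,C[2]=5) = 6; D[3]=6 ok
step 4: need max(L[4]=2,C[3]=8) = 8; D[4]=8 ok
step 5: need max(L[5]=7,C[4]=5) = 7; D[5]=7 ok
step 6: need max(L[6]=8,C[5]=9) = 9; D[6]=8 SHORT
step 7: need max(L[7]=7,C[6]=6) = 7; D[7]=7 ok
step 8: need C[7]=6 = 6; D[8]=6 ok

hazard at step 6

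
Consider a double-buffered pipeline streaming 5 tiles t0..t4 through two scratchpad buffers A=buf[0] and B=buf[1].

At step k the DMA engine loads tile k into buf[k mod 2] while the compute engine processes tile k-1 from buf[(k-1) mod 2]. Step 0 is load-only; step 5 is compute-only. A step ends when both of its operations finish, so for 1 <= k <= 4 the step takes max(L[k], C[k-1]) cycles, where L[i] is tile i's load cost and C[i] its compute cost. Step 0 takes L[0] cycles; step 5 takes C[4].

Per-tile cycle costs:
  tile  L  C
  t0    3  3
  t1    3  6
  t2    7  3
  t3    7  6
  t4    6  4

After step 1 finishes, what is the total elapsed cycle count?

[0] DMA t0→A (3c) ∥ CU idle ⇒ 3c, clock 3
[1] DMA t1→B (3c) ∥ CU A:t0 (3c) ⇒ 3c, clock 6
[2] DMA t2→A (7c) ∥ CU B:t1 (6c) ⇒ 7c, clock 13
[3] DMA t3→B (7c) ∥ CU A:t2 (3c) ⇒ 7c, clock 20
[4] DMA t4→A (6c) ∥ CU B:t3 (6c) ⇒ 6c, clock 26
[5] DMA idle ∥ CU A:t4 (4c) ⇒ 4c, clock 30

end_cycle[1] = 6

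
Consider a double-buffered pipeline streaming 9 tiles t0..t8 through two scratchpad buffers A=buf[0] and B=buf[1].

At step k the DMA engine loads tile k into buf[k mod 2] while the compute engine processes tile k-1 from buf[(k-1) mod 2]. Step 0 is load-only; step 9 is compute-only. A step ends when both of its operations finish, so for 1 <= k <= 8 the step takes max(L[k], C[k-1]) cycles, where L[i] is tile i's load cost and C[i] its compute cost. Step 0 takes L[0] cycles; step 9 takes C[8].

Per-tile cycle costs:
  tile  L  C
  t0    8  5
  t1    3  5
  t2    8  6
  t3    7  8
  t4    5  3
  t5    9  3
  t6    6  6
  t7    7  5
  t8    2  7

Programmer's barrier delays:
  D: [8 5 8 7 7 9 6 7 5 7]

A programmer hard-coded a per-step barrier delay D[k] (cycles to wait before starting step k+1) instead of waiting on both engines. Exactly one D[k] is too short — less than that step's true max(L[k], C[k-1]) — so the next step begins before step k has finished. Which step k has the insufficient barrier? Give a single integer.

k=0 barrier L[0]=8→8c, D[0]=8 ok
k=1 barrier max(L[1]=3,C[0]=5)→5c, D[1]=5 ok
k=2 barrier max(L[2]=8,C[1]=5)→8c, D[2]=8 ok
k=3 barrier max(L[3]=7,C[2]=6)→7c, D[3]=7 ok
k=4 barrier max(L[4]=5,C[3]=8)→8c, D[4]=7 SHORT
k=5 barrier max(L[5]=9,C[4]=3)→9c, D[5]=9 ok
k=6 barrier max(L[6]=6,C[5]=3)→6c, D[6]=6 ok
k=7 barrier max(L[7]=7,C[6]=6)→7c, D[7]=7 ok
k=8 barrier max(L[8]=2,C[7]=5)→5c, D[8]=5 ok
k=9 barrier C[8]=7→7c, D[9]=7 ok

hazard at step 4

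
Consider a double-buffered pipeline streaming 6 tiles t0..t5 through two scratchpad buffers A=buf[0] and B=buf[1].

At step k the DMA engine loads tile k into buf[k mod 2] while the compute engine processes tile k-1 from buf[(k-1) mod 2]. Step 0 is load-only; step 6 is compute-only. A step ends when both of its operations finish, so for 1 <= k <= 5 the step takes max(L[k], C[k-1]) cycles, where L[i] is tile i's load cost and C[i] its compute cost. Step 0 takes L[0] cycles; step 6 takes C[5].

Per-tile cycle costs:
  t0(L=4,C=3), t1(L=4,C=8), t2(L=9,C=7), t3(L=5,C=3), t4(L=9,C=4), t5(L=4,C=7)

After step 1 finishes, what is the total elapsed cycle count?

[0] DMA t0→A (4c) ∥ CU idle ⇒ 4c, clock 4
[1] DMA t1→B (4c) ∥ CU A:t0 (3c) ⇒ 4c, clock 8
[2] DMA t2→A (9c) ∥ CU B:t1 (8c) ⇒ 9c, clock 17
[3] DMA t3→B (5c) ∥ CU A:t2 (7c) ⇒ 7c, clock 24
[4] DMA t4→A (9c) ∥ CU B:t3 (3c) ⇒ 9c, clock 33
[5] DMA t5→B (4c) ∥ CU A:t4 (4c) ⇒ 4c, clock 37
[6] DMA idle ∥ CU B:t5 (7c) ⇒ 7c, clock 44

end_cycle[1] = 8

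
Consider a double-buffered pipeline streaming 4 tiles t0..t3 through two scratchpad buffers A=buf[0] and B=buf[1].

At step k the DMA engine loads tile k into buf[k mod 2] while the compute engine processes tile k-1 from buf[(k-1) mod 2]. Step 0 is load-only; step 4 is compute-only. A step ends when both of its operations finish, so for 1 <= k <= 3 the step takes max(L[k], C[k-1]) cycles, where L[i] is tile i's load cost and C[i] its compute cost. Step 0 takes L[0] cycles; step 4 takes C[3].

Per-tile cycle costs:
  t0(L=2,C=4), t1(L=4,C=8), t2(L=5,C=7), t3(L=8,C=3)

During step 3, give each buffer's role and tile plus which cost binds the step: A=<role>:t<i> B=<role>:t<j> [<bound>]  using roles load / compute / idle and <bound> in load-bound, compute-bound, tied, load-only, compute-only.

step 3: A=compute:t2 B=load:t3 [load-bound]

  0. 2=2c; end=2; A:t0 B:-
  1. max(4,4)=4c; end=6; A:t0 B:t1
  2. max(5,8)=8c; end=14; A:t2 B:t1
  3. max(8,7)=8c; end=22; A:t2 B:t3
  4. 3=3c; end=25; A:t2 B:t3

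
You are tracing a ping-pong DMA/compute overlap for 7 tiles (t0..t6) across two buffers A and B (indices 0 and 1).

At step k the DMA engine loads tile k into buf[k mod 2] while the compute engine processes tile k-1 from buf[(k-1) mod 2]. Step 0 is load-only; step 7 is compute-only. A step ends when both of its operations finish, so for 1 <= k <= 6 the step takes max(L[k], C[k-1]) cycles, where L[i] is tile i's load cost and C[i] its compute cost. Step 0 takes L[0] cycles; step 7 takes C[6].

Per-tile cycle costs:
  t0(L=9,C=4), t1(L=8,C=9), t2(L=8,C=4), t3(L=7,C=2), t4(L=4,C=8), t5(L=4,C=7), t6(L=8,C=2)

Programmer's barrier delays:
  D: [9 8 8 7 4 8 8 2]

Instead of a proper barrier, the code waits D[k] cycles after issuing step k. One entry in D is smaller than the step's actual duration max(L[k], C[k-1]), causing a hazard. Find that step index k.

[0] required=L[0]=9=9 vs D=9 ok
[1] required=max(L[1]=8,C[0]=4)=8 vs D=8 ok
[2] required=max(L[2]=8,C[1]=9)=9 vs D=8 SHORT
[3] required=max(L[3]=7,C[2]=4)=7 vs D=7 ok
[4] required=max(L[4]=4,C[3]=2)=4 vs D=4 ok
[5] required=max(L[5]=4,C[4]=8)=8 vs D=8 ok
[6] required=max(L[6]=8,C[5]=7)=8 vs D=8 ok
[7] required=C[6]=2=2 vs D=2 ok

hazard at step 2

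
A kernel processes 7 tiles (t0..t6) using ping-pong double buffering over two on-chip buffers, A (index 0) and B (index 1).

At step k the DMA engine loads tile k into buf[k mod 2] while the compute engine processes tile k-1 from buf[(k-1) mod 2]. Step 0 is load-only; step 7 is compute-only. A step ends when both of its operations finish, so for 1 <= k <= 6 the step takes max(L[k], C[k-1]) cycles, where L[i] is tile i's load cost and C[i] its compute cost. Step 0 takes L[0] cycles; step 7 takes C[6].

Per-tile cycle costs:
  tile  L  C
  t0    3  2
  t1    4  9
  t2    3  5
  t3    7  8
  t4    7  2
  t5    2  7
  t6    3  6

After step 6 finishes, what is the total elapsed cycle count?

end_cycle[6] = 40

k=0 load=t0/3c comp=- wait=3 total=3
k=1 load=t1/4c comp=t0/2c wait=4 total=7
k=2 load=t2/3c comp=t1/9c wait=9 total=16
k=3 load=t3/7c comp=t2/5c wait=7 total=23
k=4 load=t4/7c comp=t3/8c wait=8 total=31
k=5 load=t5/2c comp=t4/2c wait=2 total=33
k=6 load=t6/3c comp=t5/7c wait=7 total=40
k=7 load=- comp=t6/6c wait=6 total=46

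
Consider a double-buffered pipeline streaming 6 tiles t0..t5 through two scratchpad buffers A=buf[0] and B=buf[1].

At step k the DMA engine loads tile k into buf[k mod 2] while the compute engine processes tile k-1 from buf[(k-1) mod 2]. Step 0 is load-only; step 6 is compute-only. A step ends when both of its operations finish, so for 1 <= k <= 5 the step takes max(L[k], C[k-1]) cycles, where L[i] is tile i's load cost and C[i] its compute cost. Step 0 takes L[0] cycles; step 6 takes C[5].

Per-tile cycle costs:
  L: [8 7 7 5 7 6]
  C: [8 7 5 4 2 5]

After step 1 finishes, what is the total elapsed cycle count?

step 0: L[0]=8 → dur=8, Σ=8 | A=load:t0 B=idle [load-only]
step 1: L[1]=7 C[0]=8 → dur=8, Σ=16 | A=compute:t0 B=load:t1 [compute-bound]
step 2: L[2]=7 C[1]=7 → dur=7, Σ=23 | A=load:t2 B=compute:t1 [tied]
step 3: L[3]=5 C[2]=5 → dur=5, Σ=28 | A=compute:t2 B=load:t3 [tied]
step 4: L[4]=7 C[3]=4 → dur=7, Σ=35 | A=load:t4 B=compute:t3 [load-bound]
step 5: L[5]=6 C[4]=2 → dur=6, Σ=41 | A=compute:t4 B=load:t5 [load-bound]
step 6: C[5]=5 → dur=5, Σ=46 | A=idle B=compute:t5 [compute-only]

end_cycle[1] = 16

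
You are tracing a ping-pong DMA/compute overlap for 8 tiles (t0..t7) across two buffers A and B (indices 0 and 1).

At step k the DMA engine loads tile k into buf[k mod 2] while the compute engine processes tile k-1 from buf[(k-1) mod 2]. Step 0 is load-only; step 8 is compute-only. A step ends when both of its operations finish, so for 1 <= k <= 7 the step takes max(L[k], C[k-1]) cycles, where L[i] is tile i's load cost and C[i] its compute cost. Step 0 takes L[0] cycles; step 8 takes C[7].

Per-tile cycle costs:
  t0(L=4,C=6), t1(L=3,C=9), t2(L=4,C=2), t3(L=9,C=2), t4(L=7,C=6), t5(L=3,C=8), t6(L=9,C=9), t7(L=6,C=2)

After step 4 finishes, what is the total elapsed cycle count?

end_cycle[4] = 35

[0] DMA t0→A (4c) ∥ CU idle ⇒ 4c, clock 4
[1] DMA t1→B (3c) ∥ CU A:t0 (6c) ⇒ 6c, clock 10
[2] DMA t2→A (4c) ∥ CU B:t1 (9c) ⇒ 9c, clock 19
[3] DMA t3→B (9c) ∥ CU A:t2 (2c) ⇒ 9c, clock 28
[4] DMA t4→A (7c) ∥ CU B:t3 (2c) ⇒ 7c, clock 35
[5] DMA t5→B (3c) ∥ CU A:t4 (6c) ⇒ 6c, clock 41
[6] DMA t6→A (9c) ∥ CU B:t5 (8c) ⇒ 9c, clock 50
[7] DMA t7→B (6c) ∥ CU A:t6 (9c) ⇒ 9c, clock 59
[8] DMA idle ∥ CU B:t7 (2c) ⇒ 2c, clock 61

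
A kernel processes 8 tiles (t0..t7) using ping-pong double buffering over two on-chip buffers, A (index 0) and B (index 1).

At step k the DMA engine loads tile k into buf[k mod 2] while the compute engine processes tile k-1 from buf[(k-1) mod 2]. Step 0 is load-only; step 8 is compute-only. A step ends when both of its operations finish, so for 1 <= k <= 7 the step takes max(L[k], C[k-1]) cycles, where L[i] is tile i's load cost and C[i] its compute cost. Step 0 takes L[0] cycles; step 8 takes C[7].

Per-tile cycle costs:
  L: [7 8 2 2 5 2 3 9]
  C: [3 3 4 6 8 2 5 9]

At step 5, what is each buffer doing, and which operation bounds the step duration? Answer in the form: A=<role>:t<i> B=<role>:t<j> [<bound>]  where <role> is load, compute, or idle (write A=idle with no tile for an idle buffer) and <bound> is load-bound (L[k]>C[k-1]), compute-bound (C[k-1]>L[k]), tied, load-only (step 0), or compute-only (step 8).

step 5: A=compute:t4 B=load:t5 [compute-bound]

step 0: L[0]=7 → dur=7, Σ=7 | A=load:t0 B=idle [load-only]
step 1: L[1]=8 C[0]=3 → dur=8, Σ=15 | A=compute:t0 B=load:t1 [load-bound]
step 2: L[2]=2 C[1]=3 → dur=3, Σ=18 | A=load:t2 B=compute:t1 [compute-bound]
step 3: L[3]=2 C[2]=4 → dur=4, Σ=22 | A=compute:t2 B=load:t3 [compute-bound]
step 4: L[4]=5 C[3]=6 → dur=6, Σ=28 | A=load:t4 B=compute:t3 [compute-bound]
step 5: L[5]=2 C[4]=8 → dur=8, Σ=36 | A=compute:t4 B=load:t5 [compute-bound]
step 6: L[6]=3 C[5]=2 → dur=3, Σ=39 | A=load:t6 B=compute:t5 [load-bound]
step 7: L[7]=9 C[6]=5 → dur=9, Σ=48 | A=compute:t6 B=load:t7 [load-bound]
step 8: C[7]=9 → dur=9, Σ=57 | A=idle B=compute:t7 [compute-only]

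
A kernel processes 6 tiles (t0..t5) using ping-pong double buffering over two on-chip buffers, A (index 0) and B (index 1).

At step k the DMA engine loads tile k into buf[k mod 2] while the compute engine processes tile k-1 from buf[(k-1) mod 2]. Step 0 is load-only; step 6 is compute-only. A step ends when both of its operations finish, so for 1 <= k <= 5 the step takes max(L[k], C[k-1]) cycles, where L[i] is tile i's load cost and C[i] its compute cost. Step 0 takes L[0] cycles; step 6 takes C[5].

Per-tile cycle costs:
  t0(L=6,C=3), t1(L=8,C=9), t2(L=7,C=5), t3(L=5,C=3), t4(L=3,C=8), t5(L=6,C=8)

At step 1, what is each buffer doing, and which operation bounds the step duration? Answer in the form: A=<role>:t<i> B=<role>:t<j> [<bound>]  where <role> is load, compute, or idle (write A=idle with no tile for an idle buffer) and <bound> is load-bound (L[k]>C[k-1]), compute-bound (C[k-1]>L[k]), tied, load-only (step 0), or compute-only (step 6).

step 1: A=compute:t0 B=load:t1 [load-bound]

  0. 6=6c; end=6; A:t0 B:-
  1. max(8,3)=8c; end=14; A:t0 B:t1
  2. max(7,9)=9c; end=23; A:t2 B:t1
  3. max(5,5)=5c; end=28; A:t2 B:t3
  4. max(3,3)=3c; end=31; A:t4 B:t3
  5. max(6,8)=8c; end=39; A:t4 B:t5
  6. 8=8c; end=47; A:t4 B:t5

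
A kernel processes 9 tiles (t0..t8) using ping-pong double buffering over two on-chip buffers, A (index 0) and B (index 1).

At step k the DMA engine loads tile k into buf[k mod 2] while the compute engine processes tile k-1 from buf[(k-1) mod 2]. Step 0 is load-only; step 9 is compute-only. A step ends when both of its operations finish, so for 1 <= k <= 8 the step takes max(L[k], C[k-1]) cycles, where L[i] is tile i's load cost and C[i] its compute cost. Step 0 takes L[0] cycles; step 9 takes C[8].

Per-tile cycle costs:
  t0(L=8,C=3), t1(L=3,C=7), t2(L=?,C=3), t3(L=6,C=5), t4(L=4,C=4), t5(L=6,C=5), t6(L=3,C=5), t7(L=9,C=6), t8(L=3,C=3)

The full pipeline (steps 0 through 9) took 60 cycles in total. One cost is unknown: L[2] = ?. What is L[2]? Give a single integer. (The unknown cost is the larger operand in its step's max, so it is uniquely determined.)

step 0 = dur = L[0]=8 = 8
step 1 = dur = max(L[1]=3, C[0]=3) = 3
step 2 = dur = max(L[2]=?, C[1]=7) = L[2]  (unknown; binding)
step 3 = dur = max(L[3]=6, C[2]=3) = 6
step 4 = dur = max(L[4]=4, C[3]=5) = 5
step 5 = dur = max(L[5]=6, C[4]=4) = 6
step 6 = dur = max(L[6]=3, C[5]=5) = 5
step 7 = dur = max(L[7]=9, C[6]=5) = 9
step 8 = dur = max(L[8]=3, C[7]=6) = 6
step 9 = dur = C[8]=3 = 3
sum of known step durations = 51
dur[2] = total - known = 60 - 51 = 9
L[2] is the binding max in step 2, so L[2] = dur[2] = 9

L[2] = 9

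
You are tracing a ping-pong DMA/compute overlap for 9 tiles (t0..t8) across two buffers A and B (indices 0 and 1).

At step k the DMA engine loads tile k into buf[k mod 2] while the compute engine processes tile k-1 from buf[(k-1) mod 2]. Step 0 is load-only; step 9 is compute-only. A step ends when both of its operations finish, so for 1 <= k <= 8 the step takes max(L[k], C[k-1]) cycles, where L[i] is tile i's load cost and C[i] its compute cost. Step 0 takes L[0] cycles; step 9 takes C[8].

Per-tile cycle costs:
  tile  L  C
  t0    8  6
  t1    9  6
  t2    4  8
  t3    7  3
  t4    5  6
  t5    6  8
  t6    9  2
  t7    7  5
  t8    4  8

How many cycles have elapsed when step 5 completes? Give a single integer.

end_cycle[5] = 42

[0] DMA t0→A (8c) ∥ CU idle ⇒ 8c, clock 8
[1] DMA t1→B (9c) ∥ CU A:t0 (6c) ⇒ 9c, clock 17
[2] DMA t2→A (4c) ∥ CU B:t1 (6c) ⇒ 6c, clock 23
[3] DMA t3→B (7c) ∥ CU A:t2 (8c) ⇒ 8c, clock 31
[4] DMA t4→A (5c) ∥ CU B:t3 (3c) ⇒ 5c, clock 36
[5] DMA t5→B (6c) ∥ CU A:t4 (6c) ⇒ 6c, clock 42
[6] DMA t6→A (9c) ∥ CU B:t5 (8c) ⇒ 9c, clock 51
[7] DMA t7→B (7c) ∥ CU A:t6 (2c) ⇒ 7c, clock 58
[8] DMA t8→A (4c) ∥ CU B:t7 (5c) ⇒ 5c, clock 63
[9] DMA idle ∥ CU A:t8 (8c) ⇒ 8c, clock 71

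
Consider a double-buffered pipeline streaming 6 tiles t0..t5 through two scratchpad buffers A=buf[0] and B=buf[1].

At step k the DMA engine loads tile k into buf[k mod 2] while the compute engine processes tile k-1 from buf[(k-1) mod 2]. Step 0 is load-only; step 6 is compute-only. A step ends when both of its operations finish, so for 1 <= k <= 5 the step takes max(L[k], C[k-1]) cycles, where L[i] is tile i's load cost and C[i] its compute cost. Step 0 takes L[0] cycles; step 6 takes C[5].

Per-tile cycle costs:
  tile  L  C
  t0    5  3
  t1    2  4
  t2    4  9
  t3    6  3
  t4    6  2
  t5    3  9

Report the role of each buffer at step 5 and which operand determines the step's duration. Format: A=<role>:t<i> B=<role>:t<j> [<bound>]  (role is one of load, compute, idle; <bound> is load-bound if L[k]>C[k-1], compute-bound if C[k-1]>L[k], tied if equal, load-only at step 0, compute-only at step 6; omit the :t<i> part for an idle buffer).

[0] DMA t0→A (5c) ∥ CU idle ⇒ 5c, clock 5
[1] DMA t1→B (2c) ∥ CU A:t0 (3c) ⇒ 3c, clock 8
[2] DMA t2→A (4c) ∥ CU B:t1 (4c) ⇒ 4c, clock 12
[3] DMA t3→B (6c) ∥ CU A:t2 (9c) ⇒ 9c, clock 21
[4] DMA t4→A (6c) ∥ CU B:t3 (3c) ⇒ 6c, clock 27
[5] DMA t5→B (3c) ∥ CU A:t4 (2c) ⇒ 3c, clock 30
[6] DMA idle ∥ CU B:t5 (9c) ⇒ 9c, clock 39

step 5: A=compute:t4 B=load:t5 [load-bound]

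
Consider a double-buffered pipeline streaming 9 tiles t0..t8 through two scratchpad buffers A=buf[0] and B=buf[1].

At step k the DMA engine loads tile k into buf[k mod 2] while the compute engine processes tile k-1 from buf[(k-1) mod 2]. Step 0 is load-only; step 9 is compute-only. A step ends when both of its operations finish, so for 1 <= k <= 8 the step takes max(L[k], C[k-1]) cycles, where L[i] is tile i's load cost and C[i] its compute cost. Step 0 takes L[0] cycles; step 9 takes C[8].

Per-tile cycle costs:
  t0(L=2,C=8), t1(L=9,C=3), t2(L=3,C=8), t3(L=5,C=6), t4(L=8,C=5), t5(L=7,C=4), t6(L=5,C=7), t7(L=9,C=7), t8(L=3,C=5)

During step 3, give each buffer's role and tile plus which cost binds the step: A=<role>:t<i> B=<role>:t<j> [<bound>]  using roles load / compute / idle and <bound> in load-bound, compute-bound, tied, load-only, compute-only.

step 3: A=compute:t2 B=load:t3 [compute-bound]

  0. 2=2c; end=2; A:t0 B:-
  1. max(9,8)=9c; end=11; A:t0 B:t1
  2. max(3,3)=3c; end=14; A:t2 B:t1
  3. max(5,8)=8c; end=22; A:t2 B:t3
  4. max(8,6)=8c; end=30; A:t4 B:t3
  5. max(7,5)=7c; end=37; A:t4 B:t5
  6. max(5,4)=5c; end=42; A:t6 B:t5
  7. max(9,7)=9c; end=51; A:t6 B:t7
  8. max(3,7)=7c; end=58; A:t8 B:t7
  9. 5=5c; end=63; A:t8 B:t7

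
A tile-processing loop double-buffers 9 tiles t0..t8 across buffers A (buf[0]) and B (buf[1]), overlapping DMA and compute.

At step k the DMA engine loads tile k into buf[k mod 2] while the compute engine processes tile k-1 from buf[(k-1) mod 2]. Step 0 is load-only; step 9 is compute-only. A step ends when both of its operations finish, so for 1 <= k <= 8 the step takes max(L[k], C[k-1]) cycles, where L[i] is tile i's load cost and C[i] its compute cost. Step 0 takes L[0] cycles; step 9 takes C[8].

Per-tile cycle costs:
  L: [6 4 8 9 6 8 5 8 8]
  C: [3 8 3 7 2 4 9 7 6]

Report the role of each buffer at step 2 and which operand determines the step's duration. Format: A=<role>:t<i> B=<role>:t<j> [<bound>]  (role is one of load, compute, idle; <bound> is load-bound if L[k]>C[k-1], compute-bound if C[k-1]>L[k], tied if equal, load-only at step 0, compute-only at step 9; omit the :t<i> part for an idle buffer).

step 0: L[0]=6 → dur=6, Σ=6 | A=load:t0 B=idle [load-only]
step 1: L[1]=4 C[0]=3 → dur=4, Σ=10 | A=compute:t0 B=load:t1 [load-bound]
step 2: L[2]=8 C[1]=8 → dur=8, Σ=18 | A=load:t2 B=compute:t1 [tied]
step 3: L[3]=9 C[2]=3 → dur=9, Σ=27 | A=compute:t2 B=load:t3 [load-bound]
step 4: L[4]=6 C[3]=7 → dur=7, Σ=34 | A=load:t4 B=compute:t3 [compute-bound]
step 5: L[5]=8 C[4]=2 → dur=8, Σ=42 | A=compute:t4 B=load:t5 [load-bound]
step 6: L[6]=5 C[5]=4 → dur=5, Σ=47 | A=load:t6 B=compute:t5 [load-bound]
step 7: L[7]=8 C[6]=9 → dur=9, Σ=56 | A=compute:t6 B=load:t7 [compute-bound]
step 8: L[8]=8 C[7]=7 → dur=8, Σ=64 | A=load:t8 B=compute:t7 [load-bound]
step 9: C[8]=6 → dur=6, Σ=70 | A=compute:t8 B=idle [compute-only]

step 2: A=load:t2 B=compute:t1 [tied]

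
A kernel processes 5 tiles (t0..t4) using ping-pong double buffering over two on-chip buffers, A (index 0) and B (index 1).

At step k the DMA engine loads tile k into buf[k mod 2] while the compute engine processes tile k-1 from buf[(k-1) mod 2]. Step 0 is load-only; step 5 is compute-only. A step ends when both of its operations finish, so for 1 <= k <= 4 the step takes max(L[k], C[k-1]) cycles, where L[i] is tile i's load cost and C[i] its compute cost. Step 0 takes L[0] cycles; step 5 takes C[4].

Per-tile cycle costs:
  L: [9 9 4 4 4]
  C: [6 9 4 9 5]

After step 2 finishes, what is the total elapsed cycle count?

  0. 9=9c; end=9; A:t0 B:-
  1. max(9,6)=9c; end=18; A:t0 B:t1
  2. max(4,9)=9c; end=27; A:t2 B:t1
  3. max(4,4)=4c; end=31; A:t2 B:t3
  4. max(4,9)=9c; end=40; A:t4 B:t3
  5. 5=5c; end=45; A:t4 B:t3

end_cycle[2] = 27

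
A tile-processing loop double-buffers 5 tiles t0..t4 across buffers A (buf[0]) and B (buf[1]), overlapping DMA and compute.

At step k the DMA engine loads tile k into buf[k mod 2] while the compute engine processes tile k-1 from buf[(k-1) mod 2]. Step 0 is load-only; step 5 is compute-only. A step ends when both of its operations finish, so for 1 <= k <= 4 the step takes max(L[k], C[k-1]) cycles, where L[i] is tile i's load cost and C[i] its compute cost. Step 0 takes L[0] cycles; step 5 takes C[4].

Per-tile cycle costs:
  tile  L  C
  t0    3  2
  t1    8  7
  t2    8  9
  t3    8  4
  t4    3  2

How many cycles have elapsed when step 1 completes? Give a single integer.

k=0 load=t0/3c comp=- wait=3 total=3
k=1 load=t1/8c comp=t0/2c wait=8 total=11
k=2 load=t2/8c comp=t1/7c wait=8 total=19
k=3 load=t3/8c comp=t2/9c wait=9 total=28
k=4 load=t4/3c comp=t3/4c wait=4 total=32
k=5 load=- comp=t4/2c wait=2 total=34

end_cycle[1] = 11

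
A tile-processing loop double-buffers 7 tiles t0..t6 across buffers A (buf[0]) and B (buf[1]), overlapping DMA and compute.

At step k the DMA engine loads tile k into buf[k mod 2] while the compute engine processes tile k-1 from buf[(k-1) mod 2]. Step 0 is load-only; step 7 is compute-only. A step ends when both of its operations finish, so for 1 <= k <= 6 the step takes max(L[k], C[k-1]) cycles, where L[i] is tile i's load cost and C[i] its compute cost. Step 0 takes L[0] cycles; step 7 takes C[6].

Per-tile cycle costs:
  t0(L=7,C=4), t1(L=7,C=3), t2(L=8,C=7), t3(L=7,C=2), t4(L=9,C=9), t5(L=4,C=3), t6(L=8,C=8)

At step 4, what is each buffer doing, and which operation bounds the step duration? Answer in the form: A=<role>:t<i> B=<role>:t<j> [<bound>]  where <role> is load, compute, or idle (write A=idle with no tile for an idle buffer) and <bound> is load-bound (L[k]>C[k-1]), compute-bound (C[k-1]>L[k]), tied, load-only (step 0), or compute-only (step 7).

[0] DMA t0→A (7c) ∥ CU idle ⇒ 7c, clock 7
[1] DMA t1→B (7c) ∥ CU A:t0 (4c) ⇒ 7c, clock 14
[2] DMA t2→A (8c) ∥ CU B:t1 (3c) ⇒ 8c, clock 22
[3] DMA t3→B (7c) ∥ CU A:t2 (7c) ⇒ 7c, clock 29
[4] DMA t4→A (9c) ∥ CU B:t3 (2c) ⇒ 9c, clock 38
[5] DMA t5→B (4c) ∥ CU A:t4 (9c) ⇒ 9c, clock 47
[6] DMA t6→A (8c) ∥ CU B:t5 (3c) ⇒ 8c, clock 55
[7] DMA idle ∥ CU A:t6 (8c) ⇒ 8c, clock 63

step 4: A=load:t4 B=compute:t3 [load-bound]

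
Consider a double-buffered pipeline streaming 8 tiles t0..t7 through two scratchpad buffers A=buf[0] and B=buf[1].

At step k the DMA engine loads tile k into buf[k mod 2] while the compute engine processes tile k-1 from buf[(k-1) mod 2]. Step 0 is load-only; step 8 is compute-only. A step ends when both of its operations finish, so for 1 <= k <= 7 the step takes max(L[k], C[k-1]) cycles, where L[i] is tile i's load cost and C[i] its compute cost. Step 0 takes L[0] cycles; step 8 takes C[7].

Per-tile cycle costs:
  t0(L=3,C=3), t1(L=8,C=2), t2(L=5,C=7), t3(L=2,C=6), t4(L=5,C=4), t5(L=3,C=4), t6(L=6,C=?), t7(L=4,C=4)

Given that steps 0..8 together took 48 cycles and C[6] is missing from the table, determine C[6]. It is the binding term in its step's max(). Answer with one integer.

C[6] = 5

step 0 = dur = L[0]=3 = 3
step 1 = dur = max(L[1]=8, C[0]=3) = 8
step 2 = dur = max(L[2]=5, C[1]=2) = 5
step 3 = dur = max(L[3]=2, C[2]=7) = 7
step 4 = dur = max(L[4]=5, C[3]=6) = 6
step 5 = dur = max(L[5]=3, C[4]=4) = 4
step 6 = dur = max(L[6]=6, C[5]=4) = 6
step 7 = dur = max(L[7]=4, C[6]=?) = C[6]  (unknown; binding)
step 8 = dur = C[7]=4 = 4
sum of known step durations = 43
dur[7] = total - known = 48 - 43 = 5
C[6] is the binding max in step 7, so C[6] = dur[7] = 5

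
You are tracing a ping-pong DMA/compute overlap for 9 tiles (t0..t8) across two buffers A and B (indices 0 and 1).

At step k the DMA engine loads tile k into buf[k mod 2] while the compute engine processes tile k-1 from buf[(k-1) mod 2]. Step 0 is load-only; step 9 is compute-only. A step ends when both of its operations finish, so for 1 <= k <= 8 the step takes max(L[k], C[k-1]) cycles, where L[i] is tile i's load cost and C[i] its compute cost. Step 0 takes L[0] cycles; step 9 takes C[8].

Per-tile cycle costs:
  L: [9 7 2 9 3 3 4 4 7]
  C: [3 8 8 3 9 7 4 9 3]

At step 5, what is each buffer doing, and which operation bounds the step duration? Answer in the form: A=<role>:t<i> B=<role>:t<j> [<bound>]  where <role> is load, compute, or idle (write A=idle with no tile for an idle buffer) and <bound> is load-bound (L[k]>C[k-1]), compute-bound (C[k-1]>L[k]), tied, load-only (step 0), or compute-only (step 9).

step 0: L[0]=9 → dur=9, Σ=9 | A=load:t0 B=idle [load-only]
step 1: L[1]=7 C[0]=3 → dur=7, Σ=16 | A=compute:t0 B=load:t1 [load-bound]
step 2: L[2]=2 C[1]=8 → dur=8, Σ=24 | A=load:t2 B=compute:t1 [compute-bound]
step 3: L[3]=9 C[2]=8 → dur=9, Σ=33 | A=compute:t2 B=load:t3 [load-bound]
step 4: L[4]=3 C[3]=3 → dur=3, Σ=36 | A=load:t4 B=compute:t3 [tied]
step 5: L[5]=3 C[4]=9 → dur=9, Σ=45 | A=compute:t4 B=load:t5 [compute-bound]
step 6: L[6]=4 C[5]=7 → dur=7, Σ=52 | A=load:t6 B=compute:t5 [compute-bound]
step 7: L[7]=4 C[6]=4 → dur=4, Σ=56 | A=compute:t6 B=load:t7 [tied]
step 8: L[8]=7 C[7]=9 → dur=9, Σ=65 | A=load:t8 B=compute:t7 [compute-bound]
step 9: C[8]=3 → dur=3, Σ=68 | A=compute:t8 B=idle [compute-only]

step 5: A=compute:t4 B=load:t5 [compute-bound]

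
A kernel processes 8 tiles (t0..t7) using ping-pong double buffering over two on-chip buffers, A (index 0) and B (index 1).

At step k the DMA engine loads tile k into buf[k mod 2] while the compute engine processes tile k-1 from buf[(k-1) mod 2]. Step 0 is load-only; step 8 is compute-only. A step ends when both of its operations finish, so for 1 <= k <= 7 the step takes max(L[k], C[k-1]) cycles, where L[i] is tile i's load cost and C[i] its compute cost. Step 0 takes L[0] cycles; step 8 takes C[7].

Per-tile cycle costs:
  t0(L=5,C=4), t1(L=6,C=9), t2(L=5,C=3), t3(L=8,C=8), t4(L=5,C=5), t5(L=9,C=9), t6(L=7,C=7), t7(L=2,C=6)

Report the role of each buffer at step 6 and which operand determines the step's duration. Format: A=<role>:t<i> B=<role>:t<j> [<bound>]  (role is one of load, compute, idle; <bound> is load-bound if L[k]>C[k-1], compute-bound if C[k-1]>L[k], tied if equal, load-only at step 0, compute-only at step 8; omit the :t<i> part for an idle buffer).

[0] DMA t0→A (5c) ∥ CU idle ⇒ 5c, clock 5
[1] DMA t1→B (6c) ∥ CU A:t0 (4c) ⇒ 6c, clock 11
[2] DMA t2→A (5c) ∥ CU B:t1 (9c) ⇒ 9c, clock 20
[3] DMA t3→B (8c) ∥ CU A:t2 (3c) ⇒ 8c, clock 28
[4] DMA t4→A (5c) ∥ CU B:t3 (8c) ⇒ 8c, clock 36
[5] DMA t5→B (9c) ∥ CU A:t4 (5c) ⇒ 9c, clock 45
[6] DMA t6→A (7c) ∥ CU B:t5 (9c) ⇒ 9c, clock 54
[7] DMA t7→B (2c) ∥ CU A:t6 (7c) ⇒ 7c, clock 61
[8] DMA idle ∥ CU B:t7 (6c) ⇒ 6c, clock 67

step 6: A=load:t6 B=compute:t5 [compute-bound]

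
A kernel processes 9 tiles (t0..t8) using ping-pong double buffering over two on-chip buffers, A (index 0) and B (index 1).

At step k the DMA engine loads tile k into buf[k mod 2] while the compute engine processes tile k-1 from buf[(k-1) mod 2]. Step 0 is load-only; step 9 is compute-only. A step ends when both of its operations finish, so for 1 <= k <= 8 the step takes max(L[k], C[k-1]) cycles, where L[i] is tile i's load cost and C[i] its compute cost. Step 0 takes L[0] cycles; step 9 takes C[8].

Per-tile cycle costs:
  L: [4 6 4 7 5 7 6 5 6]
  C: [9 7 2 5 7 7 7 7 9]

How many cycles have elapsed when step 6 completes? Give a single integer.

end_cycle[6] = 46

[0] DMA t0→A (4c) ∥ CU idle ⇒ 4c, clock 4
[1] DMA t1→B (6c) ∥ CU A:t0 (9c) ⇒ 9c, clock 13
[2] DMA t2→A (4c) ∥ CU B:t1 (7c) ⇒ 7c, clock 20
[3] DMA t3→B (7c) ∥ CU A:t2 (2c) ⇒ 7c, clock 27
[4] DMA t4→A (5c) ∥ CU B:t3 (5c) ⇒ 5c, clock 32
[5] DMA t5→B (7c) ∥ CU A:t4 (7c) ⇒ 7c, clock 39
[6] DMA t6→A (6c) ∥ CU B:t5 (7c) ⇒ 7c, clock 46
[7] DMA t7→B (5c) ∥ CU A:t6 (7c) ⇒ 7c, clock 53
[8] DMA t8→A (6c) ∥ CU B:t7 (7c) ⇒ 7c, clock 60
[9] DMA idle ∥ CU A:t8 (9c) ⇒ 9c, clock 69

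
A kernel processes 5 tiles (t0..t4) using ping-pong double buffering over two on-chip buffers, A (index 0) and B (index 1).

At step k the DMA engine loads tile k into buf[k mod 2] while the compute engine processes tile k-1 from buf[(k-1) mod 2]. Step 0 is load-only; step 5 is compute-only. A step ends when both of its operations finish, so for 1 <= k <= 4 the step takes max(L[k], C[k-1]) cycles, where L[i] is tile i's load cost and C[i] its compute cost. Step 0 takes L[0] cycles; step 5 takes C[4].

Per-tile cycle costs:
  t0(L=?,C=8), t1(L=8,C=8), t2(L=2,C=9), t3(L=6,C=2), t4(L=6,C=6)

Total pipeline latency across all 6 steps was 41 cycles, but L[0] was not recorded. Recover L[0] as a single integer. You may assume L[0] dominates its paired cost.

L[0] = 4

step 0 → dur = L[0]=? = L[0]  (unknown; binding)
step 1 → dur = max(L[1]=8, C[0]=8) = 8
step 2 → dur = max(L[2]=2, C[1]=8) = 8
step 3 → dur = max(L[3]=6, C[2]=9) = 9
step 4 → dur = max(L[4]=6, C[3]=2) = 6
step 5 → dur = C[4]=6 = 6
sum of known step durations = 37
dur[0] = total - known = 41 - 37 = 4
L[0] is the binding max in step 0, so L[0] = dur[0] = 4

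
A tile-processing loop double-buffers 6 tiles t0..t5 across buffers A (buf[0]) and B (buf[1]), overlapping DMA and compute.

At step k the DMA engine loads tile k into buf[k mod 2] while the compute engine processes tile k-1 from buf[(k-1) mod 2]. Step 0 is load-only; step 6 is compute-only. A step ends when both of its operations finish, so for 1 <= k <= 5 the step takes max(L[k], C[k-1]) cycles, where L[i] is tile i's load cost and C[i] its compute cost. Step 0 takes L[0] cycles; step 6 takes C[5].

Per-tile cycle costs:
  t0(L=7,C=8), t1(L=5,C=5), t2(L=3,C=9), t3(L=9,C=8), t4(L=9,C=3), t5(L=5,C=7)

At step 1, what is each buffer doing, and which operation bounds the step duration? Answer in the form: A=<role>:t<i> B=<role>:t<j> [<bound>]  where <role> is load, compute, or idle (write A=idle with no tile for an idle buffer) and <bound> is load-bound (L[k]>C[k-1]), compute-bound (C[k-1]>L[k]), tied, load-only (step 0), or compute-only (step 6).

step 1: A=compute:t0 B=load:t1 [compute-bound]

step 0: L[0]=7 → dur=7, Σ=7 | A=load:t0 B=idle [load-only]
step 1: L[1]=5 C[0]=8 → dur=8, Σ=15 | A=compute:t0 B=load:t1 [compute-bound]
step 2: L[2]=3 C[1]=5 → dur=5, Σ=20 | A=load:t2 B=compute:t1 [compute-bound]
step 3: L[3]=9 C[2]=9 → dur=9, Σ=29 | A=compute:t2 B=load:t3 [tied]
step 4: L[4]=9 C[3]=8 → dur=9, Σ=38 | A=load:t4 B=compute:t3 [load-bound]
step 5: L[5]=5 C[4]=3 → dur=5, Σ=43 | A=compute:t4 B=load:t5 [load-bound]
step 6: C[5]=7 → dur=7, Σ=50 | A=idle B=compute:t5 [compute-only]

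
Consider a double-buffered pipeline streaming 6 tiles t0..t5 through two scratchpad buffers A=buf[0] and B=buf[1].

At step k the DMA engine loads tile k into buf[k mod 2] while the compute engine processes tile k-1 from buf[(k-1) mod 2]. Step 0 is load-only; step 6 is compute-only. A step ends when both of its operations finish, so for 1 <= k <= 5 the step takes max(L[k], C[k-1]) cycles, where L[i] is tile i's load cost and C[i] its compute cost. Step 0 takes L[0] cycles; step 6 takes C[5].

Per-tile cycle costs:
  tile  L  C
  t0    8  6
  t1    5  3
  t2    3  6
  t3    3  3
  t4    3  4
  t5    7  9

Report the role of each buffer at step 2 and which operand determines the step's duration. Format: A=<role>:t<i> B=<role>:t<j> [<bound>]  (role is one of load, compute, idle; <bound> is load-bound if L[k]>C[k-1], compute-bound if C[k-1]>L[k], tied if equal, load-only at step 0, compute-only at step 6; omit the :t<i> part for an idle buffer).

step 0: L[0]=8 → dur=8, Σ=8 | A=load:t0 B=idle [load-only]
step 1: L[1]=5 C[0]=6 → dur=6, Σ=14 | A=compute:t0 B=load:t1 [compute-bound]
step 2: L[2]=3 C[1]=3 → dur=3, Σ=17 | A=load:t2 B=compute:t1 [tied]
step 3: L[3]=3 C[2]=6 → dur=6, Σ=23 | A=compute:t2 B=load:t3 [compute-bound]
step 4: L[4]=3 C[3]=3 → dur=3, Σ=26 | A=load:t4 B=compute:t3 [tied]
step 5: L[5]=7 C[4]=4 → dur=7, Σ=33 | A=compute:t4 B=load:t5 [load-bound]
step 6: C[5]=9 → dur=9, Σ=42 | A=idle B=compute:t5 [compute-only]

step 2: A=load:t2 B=compute:t1 [tied]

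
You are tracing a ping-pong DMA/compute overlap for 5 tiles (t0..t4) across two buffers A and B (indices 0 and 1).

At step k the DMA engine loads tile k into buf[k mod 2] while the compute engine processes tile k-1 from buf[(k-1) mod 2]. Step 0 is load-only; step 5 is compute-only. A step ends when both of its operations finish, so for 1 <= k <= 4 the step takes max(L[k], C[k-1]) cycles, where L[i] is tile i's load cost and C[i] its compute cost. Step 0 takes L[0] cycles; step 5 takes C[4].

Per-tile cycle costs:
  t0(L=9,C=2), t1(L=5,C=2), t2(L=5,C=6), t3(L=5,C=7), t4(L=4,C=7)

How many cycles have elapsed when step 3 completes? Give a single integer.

step 0: L[0]=9 → dur=9, Σ=9 | A=load:t0 B=idle [load-only]
step 1: L[1]=5 C[0]=2 → dur=5, Σ=14 | A=compute:t0 B=load:t1 [load-bound]
step 2: L[2]=5 C[1]=2 → dur=5, Σ=19 | A=load:t2 B=compute:t1 [load-bound]
step 3: L[3]=5 C[2]=6 → dur=6, Σ=25 | A=compute:t2 B=load:t3 [compute-bound]
step 4: L[4]=4 C[3]=7 → dur=7, Σ=32 | A=load:t4 B=compute:t3 [compute-bound]
step 5: C[4]=7 → dur=7, Σ=39 | A=compute:t4 B=idle [compute-only]

end_cycle[3] = 25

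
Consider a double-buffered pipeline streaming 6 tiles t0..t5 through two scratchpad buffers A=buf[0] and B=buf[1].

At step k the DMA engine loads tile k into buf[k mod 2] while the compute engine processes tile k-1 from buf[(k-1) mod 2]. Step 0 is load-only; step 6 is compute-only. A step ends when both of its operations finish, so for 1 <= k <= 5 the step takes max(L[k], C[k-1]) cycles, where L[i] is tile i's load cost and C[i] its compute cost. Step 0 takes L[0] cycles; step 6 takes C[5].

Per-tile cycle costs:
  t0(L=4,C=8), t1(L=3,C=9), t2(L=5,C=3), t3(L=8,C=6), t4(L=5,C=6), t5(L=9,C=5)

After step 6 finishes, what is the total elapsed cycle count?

[0] DMA t0→A (4c) ∥ CU idle ⇒ 4c, clock 4
[1] DMA t1→B (3c) ∥ CU A:t0 (8c) ⇒ 8c, clock 12
[2] DMA t2→A (5c) ∥ CU B:t1 (9c) ⇒ 9c, clock 21
[3] DMA t3→B (8c) ∥ CU A:t2 (3c) ⇒ 8c, clock 29
[4] DMA t4→A (5c) ∥ CU B:t3 (6c) ⇒ 6c, clock 35
[5] DMA t5→B (9c) ∥ CU A:t4 (6c) ⇒ 9c, clock 44
[6] DMA idle ∥ CU B:t5 (5c) ⇒ 5c, clock 49

end_cycle[6] = 49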